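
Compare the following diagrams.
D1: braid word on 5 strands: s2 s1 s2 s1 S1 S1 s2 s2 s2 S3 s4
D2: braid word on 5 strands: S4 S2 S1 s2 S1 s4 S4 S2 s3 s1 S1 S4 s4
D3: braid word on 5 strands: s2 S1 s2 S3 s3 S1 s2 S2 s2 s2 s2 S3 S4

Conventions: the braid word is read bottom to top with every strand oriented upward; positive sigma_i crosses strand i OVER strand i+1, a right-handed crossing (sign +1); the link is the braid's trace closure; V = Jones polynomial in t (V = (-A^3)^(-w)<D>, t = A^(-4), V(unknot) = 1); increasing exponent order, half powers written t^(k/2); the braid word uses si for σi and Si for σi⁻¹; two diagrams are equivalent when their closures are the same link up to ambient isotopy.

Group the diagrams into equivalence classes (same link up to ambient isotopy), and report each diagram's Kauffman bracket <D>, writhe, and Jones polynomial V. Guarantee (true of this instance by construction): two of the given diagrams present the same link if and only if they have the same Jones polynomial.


equivalence classes: {D1} | {D2} | {D3}
D1 (bracket A^-7 - A^-3 + A + A^9; 11 crossings at w = +5): V = -t^(3/2) - t^(7/2) + t^(9/2) - t^(11/2)
D2 (bracket A^-7 - A^-3 + A + A^9; 13 crossings at w = -3): V = -t^(-9/2) - t^(-5/2) + t^(-3/2) - t^(-1/2)
V(D3) = -t^(-1/2) + t^(1/2) - 2t^(3/2) + 2t^(5/2) - 3t^(7/2) + 2t^(9/2) - 2t^(11/2) + t^(13/2)  [13 crossings, <D> = -A^-23 + 2A^-19 - 2A^-15 + 3A^-11 - 2A^-7 + 2A^-3 - A + A^5, w = +1]
key observation: V(t) takes 3 values over 3 diagrams, fixing the grouping


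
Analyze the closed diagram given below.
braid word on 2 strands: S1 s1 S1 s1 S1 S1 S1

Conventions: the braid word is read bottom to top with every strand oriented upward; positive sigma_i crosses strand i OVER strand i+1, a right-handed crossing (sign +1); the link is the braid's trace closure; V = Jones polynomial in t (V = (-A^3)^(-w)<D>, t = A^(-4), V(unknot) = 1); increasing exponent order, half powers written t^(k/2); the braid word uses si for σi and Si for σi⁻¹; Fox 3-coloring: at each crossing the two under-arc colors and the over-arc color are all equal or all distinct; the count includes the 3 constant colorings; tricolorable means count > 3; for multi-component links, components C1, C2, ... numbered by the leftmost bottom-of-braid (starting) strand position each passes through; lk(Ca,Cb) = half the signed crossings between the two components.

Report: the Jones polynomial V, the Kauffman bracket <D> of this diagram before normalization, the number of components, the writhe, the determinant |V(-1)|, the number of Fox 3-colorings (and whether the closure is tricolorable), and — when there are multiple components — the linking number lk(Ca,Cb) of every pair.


V = -t^-4 + t^-3 + t^-1
<D> = -A^-5 - A^3 + A^7 (w = -3)
1 component over 7 crossings, w = -3
9 Fox colorings among 3^7, |V(-1)| = 3: tricolorable
why: det 3 = |V(-1)|; divisible by 3, so tricolorable


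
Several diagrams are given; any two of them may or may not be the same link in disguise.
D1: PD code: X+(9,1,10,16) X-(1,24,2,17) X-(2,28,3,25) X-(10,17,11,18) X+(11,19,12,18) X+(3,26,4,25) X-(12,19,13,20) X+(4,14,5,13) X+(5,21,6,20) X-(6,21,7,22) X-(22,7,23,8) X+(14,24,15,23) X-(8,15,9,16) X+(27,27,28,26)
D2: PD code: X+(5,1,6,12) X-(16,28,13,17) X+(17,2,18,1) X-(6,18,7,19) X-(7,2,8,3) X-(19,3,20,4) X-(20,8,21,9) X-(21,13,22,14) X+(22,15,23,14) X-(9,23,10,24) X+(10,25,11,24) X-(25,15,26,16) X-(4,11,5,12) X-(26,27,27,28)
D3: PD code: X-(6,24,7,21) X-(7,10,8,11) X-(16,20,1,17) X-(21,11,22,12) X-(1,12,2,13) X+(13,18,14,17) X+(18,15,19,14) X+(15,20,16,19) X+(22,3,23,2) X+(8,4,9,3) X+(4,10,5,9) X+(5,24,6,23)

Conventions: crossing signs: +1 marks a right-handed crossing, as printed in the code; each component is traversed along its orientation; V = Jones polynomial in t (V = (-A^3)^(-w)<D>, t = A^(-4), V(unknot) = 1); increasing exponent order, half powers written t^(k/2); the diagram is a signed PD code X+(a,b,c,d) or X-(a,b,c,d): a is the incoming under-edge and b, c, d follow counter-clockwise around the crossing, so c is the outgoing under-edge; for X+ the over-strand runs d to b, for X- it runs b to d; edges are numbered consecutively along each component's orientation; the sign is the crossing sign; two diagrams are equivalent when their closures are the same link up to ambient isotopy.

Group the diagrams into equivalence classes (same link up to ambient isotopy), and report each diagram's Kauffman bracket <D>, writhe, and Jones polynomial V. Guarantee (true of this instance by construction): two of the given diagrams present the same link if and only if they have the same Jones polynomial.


classes: {D1} | {D2} | {D3}
V(D1) = t^-3 + t^-2 + t^-1 + 1  [14 crossings, <D> = 1 + A^4 + A^8 + A^12, w = 0]
D2 (bracket A^-14 + 2A^-6 + A^2; 14 crossings at w = -6): V = t^-5 + 2t^-3 + t^-1
D3 (bracket A^-6 + A^-2 + A^2 + A^6; 12 crossings at w = +2): V = 1 + t + t^2 + t^3
note: V(t) takes 3 values over 3 diagrams, fixing the grouping


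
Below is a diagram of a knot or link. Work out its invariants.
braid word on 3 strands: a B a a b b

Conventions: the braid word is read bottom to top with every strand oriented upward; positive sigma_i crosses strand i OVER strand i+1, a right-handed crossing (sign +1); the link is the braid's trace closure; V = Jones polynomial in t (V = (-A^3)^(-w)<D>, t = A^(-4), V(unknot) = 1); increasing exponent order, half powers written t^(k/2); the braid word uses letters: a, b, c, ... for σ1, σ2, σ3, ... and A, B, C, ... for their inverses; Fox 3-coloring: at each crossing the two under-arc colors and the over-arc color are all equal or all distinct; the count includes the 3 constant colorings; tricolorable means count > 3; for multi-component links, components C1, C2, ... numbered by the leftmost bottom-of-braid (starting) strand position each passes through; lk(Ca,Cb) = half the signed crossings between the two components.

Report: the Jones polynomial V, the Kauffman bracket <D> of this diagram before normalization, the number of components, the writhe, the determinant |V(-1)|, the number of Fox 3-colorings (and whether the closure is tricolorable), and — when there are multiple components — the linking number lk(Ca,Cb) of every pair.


Jones polynomial: V(t) = t - t^2 + 2t^3 - t^4 + t^5 - t^6
<D> = -A^-12 + A^-8 - A^-4 + 2 - A^4 + A^8; writhe +4
components 1, writhe +4 (6 crossings)
3-colorings: 3 of 3^6, det 7 — not tricolorable
note: |V(-1)| = 7: so not tricolorable, since 3 does not divide 7


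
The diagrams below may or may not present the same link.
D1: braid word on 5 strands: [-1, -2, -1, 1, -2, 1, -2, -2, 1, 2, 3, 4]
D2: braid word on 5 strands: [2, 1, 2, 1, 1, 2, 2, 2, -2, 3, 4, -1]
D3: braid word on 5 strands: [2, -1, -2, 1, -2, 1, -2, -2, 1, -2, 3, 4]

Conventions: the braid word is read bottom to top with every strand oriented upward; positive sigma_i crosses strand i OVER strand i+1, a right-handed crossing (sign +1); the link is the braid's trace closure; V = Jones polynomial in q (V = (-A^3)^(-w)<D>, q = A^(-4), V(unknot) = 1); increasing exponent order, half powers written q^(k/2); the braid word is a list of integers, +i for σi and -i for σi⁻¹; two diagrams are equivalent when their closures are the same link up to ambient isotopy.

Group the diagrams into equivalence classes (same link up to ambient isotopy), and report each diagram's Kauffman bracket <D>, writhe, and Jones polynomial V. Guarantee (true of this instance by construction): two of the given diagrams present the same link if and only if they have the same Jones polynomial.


equivalence classes: {D1, D3} | {D2}
D1 (bracket A^-4 - 1 + 2A^4 - 2A^8 + 2A^12 - 2A^16 + A^20; 12 crossings at w = 0): V = q^-5 - 2q^-4 + 2q^-3 - 2q^-2 + 2q^-1 - 1 + q
D2 (bracket A^-8 - 2A^-4 + 1 - 2A^4 + 2A^8 + A^16; 12 crossings at w = +8): V = q^2 + 2q^4 - 2q^5 + q^6 - 2q^7 + q^8
V(D3) = q^-5 - 2q^-4 + 2q^-3 - 2q^-2 + 2q^-1 - 1 + q  (w 0, c 12, <D> = A^-4 - 1 + 2A^4 - 2A^8 + 2A^12 - 2A^16 + A^20)
observation: V(q) takes 2 values over 3 diagrams, fixing the grouping


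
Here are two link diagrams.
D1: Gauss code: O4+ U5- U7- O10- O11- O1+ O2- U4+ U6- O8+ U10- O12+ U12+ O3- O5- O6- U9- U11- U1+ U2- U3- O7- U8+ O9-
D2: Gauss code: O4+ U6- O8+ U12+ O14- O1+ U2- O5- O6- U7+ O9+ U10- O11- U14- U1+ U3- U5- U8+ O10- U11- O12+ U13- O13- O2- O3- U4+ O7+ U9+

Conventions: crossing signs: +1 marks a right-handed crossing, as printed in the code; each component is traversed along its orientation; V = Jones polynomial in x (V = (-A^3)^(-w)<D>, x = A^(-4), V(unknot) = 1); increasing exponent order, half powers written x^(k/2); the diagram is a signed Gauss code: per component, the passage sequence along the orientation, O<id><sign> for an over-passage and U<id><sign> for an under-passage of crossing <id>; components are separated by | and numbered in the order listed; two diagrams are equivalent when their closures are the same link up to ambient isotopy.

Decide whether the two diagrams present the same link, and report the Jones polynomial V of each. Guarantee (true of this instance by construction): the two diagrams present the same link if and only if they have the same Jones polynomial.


equivalent: no
D1 (bracket 2A^-8 - 2A^-4 + 3 - 3A^4 + 2A^8 - 2A^12 + A^16; 12 crossings at w = -4): V = x^-7 - 2x^-6 + 2x^-5 - 3x^-4 + 3x^-3 - 2x^-2 + 2x^-1
V(D2) = -x^-3 + x^-2 - x^-1 + 3 - x + x^2 - x^3  (w -2, c 14, <D> = -A^-18 + A^-14 - A^-10 + 3A^-6 - A^-2 + A^2 - A^6)
key observation: 2 classes among 2 diagrams; unequal V(x) rules out equality


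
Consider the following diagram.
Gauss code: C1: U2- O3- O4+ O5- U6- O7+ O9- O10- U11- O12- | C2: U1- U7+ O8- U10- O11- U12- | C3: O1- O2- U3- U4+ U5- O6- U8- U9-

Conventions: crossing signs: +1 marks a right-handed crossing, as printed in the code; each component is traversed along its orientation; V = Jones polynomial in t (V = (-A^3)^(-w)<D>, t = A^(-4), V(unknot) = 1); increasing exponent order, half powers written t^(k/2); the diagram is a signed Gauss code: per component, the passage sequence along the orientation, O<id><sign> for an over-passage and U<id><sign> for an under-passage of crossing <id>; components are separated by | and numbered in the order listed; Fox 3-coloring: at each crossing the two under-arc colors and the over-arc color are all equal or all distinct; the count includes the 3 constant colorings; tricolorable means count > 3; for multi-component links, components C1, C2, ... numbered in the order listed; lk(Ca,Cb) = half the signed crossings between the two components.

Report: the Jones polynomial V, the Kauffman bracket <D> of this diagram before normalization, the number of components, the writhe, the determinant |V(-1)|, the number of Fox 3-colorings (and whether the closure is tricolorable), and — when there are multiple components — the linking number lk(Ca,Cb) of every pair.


V(t) = t^-9 + t^-7 + t^-5 + t^-3
bracket: A^-12 + A^-4 + A^4 + A^12, w = -8
3 components, writhe -8, over 12 crossings
lk(C1,C2) = -1
linking number lk(C1,C3) = -2
lk(C2,C3): -1
det 4, colorings 3 of 3^12 — not tricolorable
observation: the 3 component pairs carry total linking -4


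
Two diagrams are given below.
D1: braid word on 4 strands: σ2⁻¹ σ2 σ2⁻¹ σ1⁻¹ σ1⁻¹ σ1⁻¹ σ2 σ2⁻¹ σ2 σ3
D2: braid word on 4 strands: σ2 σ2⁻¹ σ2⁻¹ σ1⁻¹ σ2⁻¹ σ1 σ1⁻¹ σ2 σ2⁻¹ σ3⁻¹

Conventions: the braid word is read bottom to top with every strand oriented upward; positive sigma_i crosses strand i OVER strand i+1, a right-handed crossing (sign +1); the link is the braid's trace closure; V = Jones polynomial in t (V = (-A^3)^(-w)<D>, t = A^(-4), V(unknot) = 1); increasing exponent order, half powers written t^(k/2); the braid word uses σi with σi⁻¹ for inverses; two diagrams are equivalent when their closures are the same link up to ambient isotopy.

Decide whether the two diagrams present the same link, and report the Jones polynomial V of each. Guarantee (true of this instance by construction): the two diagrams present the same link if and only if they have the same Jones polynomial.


equivalent: no
D1 (bracket -A^-4 - 1 - A^4 + A^12; 10 crossings at w = -2): V = t^(-9/2) - t^(-5/2) - t^(-3/2) - t^(-1/2)
V(D2) = -t^(-5/2) - t^(-1/2)  [10 crossings, <D> = -A^-10 - A^-2, w = -4]
observation: 2 classes among 2 diagrams; unequal V(t) rules out equality


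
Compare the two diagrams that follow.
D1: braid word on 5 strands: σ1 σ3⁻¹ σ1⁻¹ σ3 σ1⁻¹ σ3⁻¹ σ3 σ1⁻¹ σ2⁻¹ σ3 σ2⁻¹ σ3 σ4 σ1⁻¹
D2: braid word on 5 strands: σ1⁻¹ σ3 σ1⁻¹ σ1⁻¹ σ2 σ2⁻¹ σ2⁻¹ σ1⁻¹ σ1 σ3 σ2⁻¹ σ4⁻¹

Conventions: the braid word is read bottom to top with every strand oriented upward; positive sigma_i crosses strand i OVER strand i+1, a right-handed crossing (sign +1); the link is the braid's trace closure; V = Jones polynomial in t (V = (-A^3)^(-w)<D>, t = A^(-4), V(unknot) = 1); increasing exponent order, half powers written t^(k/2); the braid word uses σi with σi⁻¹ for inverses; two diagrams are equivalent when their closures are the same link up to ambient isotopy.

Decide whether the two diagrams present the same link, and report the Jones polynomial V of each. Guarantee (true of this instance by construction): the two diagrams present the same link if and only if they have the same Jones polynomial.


equivalent: yes
D1 (bracket A^-10 - A^-6 + 2A^-2 - 3A^2 + 3A^6 - 2A^10 + 2A^14 - A^18; 14 crossings at w = -2): V = -t^-6 + 2t^-5 - 2t^-4 + 3t^-3 - 3t^-2 + 2t^-1 - 1 + t
D2 (bracket A^-16 - A^-12 + 2A^-8 - 3A^-4 + 3 - 2A^4 + 2A^8 - A^12; 12 crossings at w = -4): V = -t^-6 + 2t^-5 - 2t^-4 + 3t^-3 - 3t^-2 + 2t^-1 - 1 + t
key observation: one V(t) for all 2 diagrams — one class (guaranteed)


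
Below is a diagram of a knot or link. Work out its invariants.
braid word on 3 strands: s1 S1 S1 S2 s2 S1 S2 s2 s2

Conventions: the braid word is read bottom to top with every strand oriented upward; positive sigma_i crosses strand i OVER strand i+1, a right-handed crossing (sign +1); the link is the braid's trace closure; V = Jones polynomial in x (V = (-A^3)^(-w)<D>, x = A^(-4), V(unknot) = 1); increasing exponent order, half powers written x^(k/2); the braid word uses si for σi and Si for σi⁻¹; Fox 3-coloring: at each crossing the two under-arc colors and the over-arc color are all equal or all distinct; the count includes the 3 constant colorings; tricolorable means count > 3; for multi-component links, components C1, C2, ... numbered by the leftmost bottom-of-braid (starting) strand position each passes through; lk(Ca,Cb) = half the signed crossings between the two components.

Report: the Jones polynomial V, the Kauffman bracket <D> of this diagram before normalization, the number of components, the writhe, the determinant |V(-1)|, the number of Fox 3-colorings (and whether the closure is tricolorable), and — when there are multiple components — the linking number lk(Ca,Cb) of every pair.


V = -x^(-5/2) - x^(-1/2)
<D> = A^-1 + A^7 (w = -1)
2 components over 9 crossings, w = -1
lk(C1,C2): -1
3 Fox colorings among 3^9, |V(-1)| = 2: not tricolorable
why: inverse pairs cancel, leaving σ1⁻¹ σ1⁻¹ σ2


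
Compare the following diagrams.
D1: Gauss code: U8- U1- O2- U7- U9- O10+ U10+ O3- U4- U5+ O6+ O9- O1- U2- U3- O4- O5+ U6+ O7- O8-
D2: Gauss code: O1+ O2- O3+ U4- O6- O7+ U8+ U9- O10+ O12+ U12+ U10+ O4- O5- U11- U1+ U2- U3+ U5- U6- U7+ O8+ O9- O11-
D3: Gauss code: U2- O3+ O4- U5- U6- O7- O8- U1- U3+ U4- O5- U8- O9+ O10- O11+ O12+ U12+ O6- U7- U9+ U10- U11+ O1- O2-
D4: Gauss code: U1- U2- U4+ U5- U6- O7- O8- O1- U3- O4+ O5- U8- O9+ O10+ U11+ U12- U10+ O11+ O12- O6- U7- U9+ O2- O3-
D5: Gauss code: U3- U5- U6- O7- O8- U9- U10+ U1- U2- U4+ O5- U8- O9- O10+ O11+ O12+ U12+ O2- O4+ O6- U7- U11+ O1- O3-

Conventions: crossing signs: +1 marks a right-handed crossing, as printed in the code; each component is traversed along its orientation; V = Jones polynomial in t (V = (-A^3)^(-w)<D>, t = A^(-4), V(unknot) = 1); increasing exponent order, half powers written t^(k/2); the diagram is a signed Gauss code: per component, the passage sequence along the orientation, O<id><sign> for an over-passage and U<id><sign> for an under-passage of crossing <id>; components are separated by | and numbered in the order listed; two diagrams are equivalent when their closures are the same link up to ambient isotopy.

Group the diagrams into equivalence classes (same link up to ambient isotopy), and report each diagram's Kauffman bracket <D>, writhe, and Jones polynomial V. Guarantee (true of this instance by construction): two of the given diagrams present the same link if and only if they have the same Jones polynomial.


grouping into links: {D1} | {D2} | {D3, D4, D5}
V(D1) = -t^-4 + t^-3 + t^-1  (w -4, c 10, <D> = A^-8 + 1 - A^4)
V(D2) = 1  [12 crossings, <D> = 1, w = 0]
V(D3) = -t^-6 + t^-5 - t^-4 + 2t^-3 - t^-2 + t^-1  [12 crossings, <D> = A^-8 - A^-4 + 2 - A^4 + A^8 - A^12, w = -4]
V(D4) = -t^-6 + t^-5 - t^-4 + 2t^-3 - t^-2 + t^-1  [12 crossings, <D> = A^-8 - A^-4 + 2 - A^4 + A^8 - A^12, w = -4]
V(D5) = -t^-6 + t^-5 - t^-4 + 2t^-3 - t^-2 + t^-1  [12 crossings, <D> = A^-8 - A^-4 + 2 - A^4 + A^8 - A^12, w = -4]
key observation: V(t) takes 3 values over 5 diagrams, fixing the grouping


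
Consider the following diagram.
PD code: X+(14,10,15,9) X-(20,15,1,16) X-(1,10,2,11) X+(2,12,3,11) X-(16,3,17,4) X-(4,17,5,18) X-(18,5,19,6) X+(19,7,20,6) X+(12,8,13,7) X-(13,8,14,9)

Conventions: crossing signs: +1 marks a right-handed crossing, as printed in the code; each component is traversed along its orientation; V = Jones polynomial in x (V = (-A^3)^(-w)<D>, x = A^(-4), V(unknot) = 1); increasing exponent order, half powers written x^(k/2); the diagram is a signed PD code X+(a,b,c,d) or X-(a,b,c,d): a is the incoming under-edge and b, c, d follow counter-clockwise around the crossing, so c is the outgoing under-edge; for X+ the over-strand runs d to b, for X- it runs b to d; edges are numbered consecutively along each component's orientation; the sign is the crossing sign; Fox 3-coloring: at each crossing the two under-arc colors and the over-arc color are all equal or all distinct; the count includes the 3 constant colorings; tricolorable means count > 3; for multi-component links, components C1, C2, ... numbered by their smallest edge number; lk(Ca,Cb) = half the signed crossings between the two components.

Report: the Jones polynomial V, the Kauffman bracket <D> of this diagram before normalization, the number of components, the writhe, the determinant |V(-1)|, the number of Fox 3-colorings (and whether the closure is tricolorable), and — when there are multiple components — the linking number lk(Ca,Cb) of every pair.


V(x) = -x^-4 + x^-3 + x^-1
bracket: A^-2 + A^6 - A^10, w = -2
1 component, writhe -2, over 10 crossings
det 3, colorings 9 of 3^10 — tricolorable
observation: w = -2 (over 10 crossings) is diagram-only; (-A^3)^(2) removes it from V


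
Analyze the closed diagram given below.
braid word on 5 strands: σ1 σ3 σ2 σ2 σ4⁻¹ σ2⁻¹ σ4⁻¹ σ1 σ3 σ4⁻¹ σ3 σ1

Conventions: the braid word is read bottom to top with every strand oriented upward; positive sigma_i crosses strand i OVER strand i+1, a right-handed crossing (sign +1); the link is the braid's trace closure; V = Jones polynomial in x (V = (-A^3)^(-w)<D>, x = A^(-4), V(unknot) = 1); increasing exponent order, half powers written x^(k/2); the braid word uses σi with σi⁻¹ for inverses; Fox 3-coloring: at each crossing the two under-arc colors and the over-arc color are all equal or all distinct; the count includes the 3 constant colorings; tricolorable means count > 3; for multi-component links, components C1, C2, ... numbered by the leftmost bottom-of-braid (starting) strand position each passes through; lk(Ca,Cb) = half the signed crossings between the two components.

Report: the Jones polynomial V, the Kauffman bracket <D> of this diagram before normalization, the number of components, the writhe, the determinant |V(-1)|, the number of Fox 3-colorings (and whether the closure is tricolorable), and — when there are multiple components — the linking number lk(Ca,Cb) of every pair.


V = -x^-2 + 2x^-1 - 3 + 6x - 6x^2 + 7x^3 - 6x^4 + 4x^5 - 3x^6 + x^7
<D> = A^-16 - 3A^-12 + 4A^-8 - 6A^-4 + 7 - 6A^4 + 6A^8 - 3A^12 + 2A^16 - A^20 (w = +4)
1 component over 12 crossings, w = +4
9 Fox colorings among 3^12, |V(-1)| = 39: tricolorable
why: w = +4 (over 12 crossings) is diagram-only; (-A^3)^(-4) removes it from V


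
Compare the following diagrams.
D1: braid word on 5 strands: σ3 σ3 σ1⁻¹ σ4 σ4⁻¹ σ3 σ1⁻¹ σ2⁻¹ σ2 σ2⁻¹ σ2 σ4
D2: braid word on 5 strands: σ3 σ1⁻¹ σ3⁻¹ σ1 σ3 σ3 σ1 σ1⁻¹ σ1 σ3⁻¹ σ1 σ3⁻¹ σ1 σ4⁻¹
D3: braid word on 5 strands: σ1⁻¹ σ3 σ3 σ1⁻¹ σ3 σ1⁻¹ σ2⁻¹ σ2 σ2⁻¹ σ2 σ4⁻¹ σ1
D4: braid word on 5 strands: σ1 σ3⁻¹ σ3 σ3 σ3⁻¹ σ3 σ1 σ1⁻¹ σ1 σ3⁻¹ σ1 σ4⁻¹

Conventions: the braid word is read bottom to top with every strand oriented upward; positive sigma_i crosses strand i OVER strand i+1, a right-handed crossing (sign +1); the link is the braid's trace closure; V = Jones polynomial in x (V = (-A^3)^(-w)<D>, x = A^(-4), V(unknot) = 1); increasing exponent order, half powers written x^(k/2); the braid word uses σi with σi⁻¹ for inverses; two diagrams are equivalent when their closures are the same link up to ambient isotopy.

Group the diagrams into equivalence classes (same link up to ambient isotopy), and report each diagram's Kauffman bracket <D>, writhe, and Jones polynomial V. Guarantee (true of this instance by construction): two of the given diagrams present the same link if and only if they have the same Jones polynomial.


classes: {D1, D3} | {D2, D4}
V(D1) = x^-2 + x^-1 + 2 + x - x^4  [12 crossings, <D> = -A^-10 + A^2 + 2A^6 + A^10 + A^14, w = +2]
V(D2) = 1 + 2x + 2x^2 + x^3 - x^4 - x^5  [14 crossings, <D> = -A^-14 - A^-10 + A^-6 + 2A^-2 + 2A^2 + A^6, w = +2]
V(D3) = x^-2 + x^-1 + 2 + x - x^4  (w 0, c 12, <D> = -A^-16 + A^-4 + 2 + A^4 + A^8)
D4 (bracket -A^-14 - A^-10 + A^-6 + 2A^-2 + 2A^2 + A^6; 12 crossings at w = +2): V = 1 + 2x + 2x^2 + x^3 - x^4 - x^5
insight: comparing 4 Jones polynomials yields 2 groups


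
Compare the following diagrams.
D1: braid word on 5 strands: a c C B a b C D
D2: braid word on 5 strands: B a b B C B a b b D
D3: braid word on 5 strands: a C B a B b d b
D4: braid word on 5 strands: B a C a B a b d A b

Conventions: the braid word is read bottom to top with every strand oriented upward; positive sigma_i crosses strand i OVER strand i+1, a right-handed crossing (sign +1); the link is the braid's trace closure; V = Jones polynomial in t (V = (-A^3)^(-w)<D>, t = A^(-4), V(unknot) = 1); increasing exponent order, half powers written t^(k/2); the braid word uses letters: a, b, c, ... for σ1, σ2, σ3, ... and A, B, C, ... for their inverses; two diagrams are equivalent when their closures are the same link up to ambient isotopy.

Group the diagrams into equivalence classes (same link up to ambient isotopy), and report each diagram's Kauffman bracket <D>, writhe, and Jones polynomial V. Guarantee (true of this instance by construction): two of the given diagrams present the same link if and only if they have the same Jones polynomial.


classes: {D1, D2, D3, D4}
V(D1) = 1  [8 crossings, <D> = 1, w = 0]
V(D2) = 1  (w 0, c 10, <D> = 1)
V(D3) = 1  (w +2, c 8, <D> = A^6)
D4 (bracket A^6; 10 crossings at w = +2): V = 1
insight: all 4 diagrams share one V(t), hence one class


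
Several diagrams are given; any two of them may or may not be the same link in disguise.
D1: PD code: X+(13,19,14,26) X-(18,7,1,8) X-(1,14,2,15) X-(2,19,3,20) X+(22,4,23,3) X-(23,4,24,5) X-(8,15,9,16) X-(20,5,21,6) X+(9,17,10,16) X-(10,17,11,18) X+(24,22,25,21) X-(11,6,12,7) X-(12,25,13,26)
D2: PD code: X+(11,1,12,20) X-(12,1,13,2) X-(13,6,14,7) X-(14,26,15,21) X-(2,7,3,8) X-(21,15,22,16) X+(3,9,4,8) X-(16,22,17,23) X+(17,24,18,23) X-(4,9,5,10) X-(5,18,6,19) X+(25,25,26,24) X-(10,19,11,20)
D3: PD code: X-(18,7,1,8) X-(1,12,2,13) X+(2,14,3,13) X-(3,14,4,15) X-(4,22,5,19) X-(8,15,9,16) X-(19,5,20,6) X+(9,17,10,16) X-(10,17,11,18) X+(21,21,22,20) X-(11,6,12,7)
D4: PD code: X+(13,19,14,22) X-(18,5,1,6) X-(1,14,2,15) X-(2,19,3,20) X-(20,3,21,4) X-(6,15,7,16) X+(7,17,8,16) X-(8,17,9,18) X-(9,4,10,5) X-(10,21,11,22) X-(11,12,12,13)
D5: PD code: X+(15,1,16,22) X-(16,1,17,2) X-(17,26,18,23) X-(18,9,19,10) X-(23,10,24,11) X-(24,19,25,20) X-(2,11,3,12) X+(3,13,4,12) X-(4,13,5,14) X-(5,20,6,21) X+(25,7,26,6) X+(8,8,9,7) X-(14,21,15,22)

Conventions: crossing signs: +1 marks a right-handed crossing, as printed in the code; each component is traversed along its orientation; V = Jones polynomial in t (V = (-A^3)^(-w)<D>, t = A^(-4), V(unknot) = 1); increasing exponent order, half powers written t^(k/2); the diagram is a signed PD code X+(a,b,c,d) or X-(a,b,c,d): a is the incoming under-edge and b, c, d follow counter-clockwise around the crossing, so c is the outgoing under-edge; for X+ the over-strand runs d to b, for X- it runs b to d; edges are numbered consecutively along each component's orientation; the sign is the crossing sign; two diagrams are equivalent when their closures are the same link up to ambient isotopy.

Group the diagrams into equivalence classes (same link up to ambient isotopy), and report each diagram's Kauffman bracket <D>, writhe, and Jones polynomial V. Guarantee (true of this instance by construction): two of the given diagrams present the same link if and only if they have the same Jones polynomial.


grouping into links: {D1, D2, D3, D4, D5}
V(D1) = t^(-13/2) - t^(-11/2) + t^(-9/2) - 2t^(-7/2) - t^(-3/2)  (w -5, c 13, <D> = A^-9 + 2A^-1 - A^3 + A^7 - A^11)
V(D2) = t^(-13/2) - t^(-11/2) + t^(-9/2) - 2t^(-7/2) - t^(-3/2)  [13 crossings, <D> = A^-9 + 2A^-1 - A^3 + A^7 - A^11, w = -5]
V(D3) = t^(-13/2) - t^(-11/2) + t^(-9/2) - 2t^(-7/2) - t^(-3/2)  [11 crossings, <D> = A^-9 + 2A^-1 - A^3 + A^7 - A^11, w = -5]
V(D4) = t^(-13/2) - t^(-11/2) + t^(-9/2) - 2t^(-7/2) - t^(-3/2)  (w -7, c 11, <D> = A^-15 + 2A^-7 - A^-3 + A - A^5)
D5 (bracket A^-9 + 2A^-1 - A^3 + A^7 - A^11; 13 crossings at w = -5): V = t^(-13/2) - t^(-11/2) + t^(-9/2) - 2t^(-7/2) - t^(-3/2)
why: one V(t) for all 5 diagrams — one class (guaranteed)


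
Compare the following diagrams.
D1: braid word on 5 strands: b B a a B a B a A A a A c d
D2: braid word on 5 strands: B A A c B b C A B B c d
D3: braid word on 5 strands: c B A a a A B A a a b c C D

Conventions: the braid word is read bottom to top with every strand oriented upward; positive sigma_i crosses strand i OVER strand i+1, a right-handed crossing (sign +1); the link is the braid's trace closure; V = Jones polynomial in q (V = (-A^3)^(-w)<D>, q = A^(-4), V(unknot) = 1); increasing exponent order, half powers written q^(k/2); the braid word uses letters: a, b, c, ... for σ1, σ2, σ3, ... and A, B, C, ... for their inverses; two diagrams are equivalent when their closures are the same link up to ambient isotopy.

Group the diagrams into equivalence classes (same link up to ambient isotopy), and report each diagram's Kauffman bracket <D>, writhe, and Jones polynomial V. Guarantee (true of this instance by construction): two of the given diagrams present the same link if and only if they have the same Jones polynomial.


classes: {D1} | {D2} | {D3}
V(D1) = q^-2 - q^-1 + 1 - q + q^2  [14 crossings, <D> = A^-2 - A^2 + A^6 - A^10 + A^14, w = +2]
V(D2) = q^-8 - 2q^-7 + q^-6 - 2q^-5 + 2q^-4 + q^-2  (w -4, c 12, <D> = A^-4 + 2A^4 - 2A^8 + A^12 - 2A^16 + A^20)
D3 (bracket 1; 14 crossings at w = 0): V = 1
note: comparing 3 Jones polynomials yields 3 groups


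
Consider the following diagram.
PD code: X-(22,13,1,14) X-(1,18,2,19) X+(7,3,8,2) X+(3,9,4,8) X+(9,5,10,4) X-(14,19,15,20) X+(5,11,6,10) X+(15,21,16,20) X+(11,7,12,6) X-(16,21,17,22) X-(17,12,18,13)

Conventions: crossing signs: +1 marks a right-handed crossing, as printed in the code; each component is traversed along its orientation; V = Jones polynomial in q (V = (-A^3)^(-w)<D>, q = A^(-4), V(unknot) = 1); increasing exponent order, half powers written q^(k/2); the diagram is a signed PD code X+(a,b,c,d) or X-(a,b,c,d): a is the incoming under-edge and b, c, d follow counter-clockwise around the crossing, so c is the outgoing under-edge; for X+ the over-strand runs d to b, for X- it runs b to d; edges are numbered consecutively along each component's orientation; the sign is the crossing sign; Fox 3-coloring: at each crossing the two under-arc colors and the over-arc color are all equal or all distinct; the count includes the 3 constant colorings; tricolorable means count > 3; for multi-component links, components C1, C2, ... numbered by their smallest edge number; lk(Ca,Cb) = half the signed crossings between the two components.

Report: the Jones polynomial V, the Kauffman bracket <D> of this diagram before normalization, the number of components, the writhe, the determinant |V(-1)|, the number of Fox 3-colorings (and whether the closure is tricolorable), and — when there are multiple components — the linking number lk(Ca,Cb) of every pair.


V(q) = -q^-2 + q^-1 - 1 + 3q - 2q^2 + 3q^3 - 2q^4 + q^5 - q^6
bracket: A^-21 - A^-17 + 2A^-13 - 3A^-9 + 2A^-5 - 3A^-1 + A^3 - A^7 + A^11, w = +1
1 component, writhe +1, over 11 crossings
det 15, colorings 9 of 3^11 — tricolorable
observation: |V(-1)| = 15: so tricolorable, since 3 divides 15


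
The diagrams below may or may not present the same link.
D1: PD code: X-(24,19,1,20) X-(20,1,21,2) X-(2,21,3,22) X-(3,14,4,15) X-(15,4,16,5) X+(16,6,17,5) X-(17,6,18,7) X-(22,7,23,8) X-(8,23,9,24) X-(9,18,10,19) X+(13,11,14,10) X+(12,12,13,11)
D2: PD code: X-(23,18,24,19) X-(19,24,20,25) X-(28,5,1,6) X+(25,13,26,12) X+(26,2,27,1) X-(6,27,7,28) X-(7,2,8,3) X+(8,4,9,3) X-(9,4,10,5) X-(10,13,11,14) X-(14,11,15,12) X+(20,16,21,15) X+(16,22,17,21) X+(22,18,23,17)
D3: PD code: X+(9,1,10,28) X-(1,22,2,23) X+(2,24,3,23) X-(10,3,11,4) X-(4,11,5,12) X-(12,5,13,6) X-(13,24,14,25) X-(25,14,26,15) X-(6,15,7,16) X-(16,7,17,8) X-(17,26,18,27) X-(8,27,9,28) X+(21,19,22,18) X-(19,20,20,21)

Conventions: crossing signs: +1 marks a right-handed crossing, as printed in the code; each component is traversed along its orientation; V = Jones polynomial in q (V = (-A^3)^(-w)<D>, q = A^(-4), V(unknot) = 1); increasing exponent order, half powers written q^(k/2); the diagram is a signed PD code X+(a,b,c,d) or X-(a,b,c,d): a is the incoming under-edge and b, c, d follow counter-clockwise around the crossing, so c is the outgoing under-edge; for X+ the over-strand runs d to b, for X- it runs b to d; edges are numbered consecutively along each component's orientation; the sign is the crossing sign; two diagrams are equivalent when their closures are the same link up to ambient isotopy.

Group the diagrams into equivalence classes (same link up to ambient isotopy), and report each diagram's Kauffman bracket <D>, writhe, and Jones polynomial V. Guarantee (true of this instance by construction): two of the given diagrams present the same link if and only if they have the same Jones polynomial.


equivalence classes: {D1, D3} | {D2}
D1 (bracket A^-6 + A^2 - A^14; 12 crossings at w = -6): V = -q^-8 + q^-5 + q^-3
V(D2) = 1  [14 crossings, <D> = A^-6, w = -2]
D3 (bracket A^-12 + A^-4 - A^8; 14 crossings at w = -8): V = -q^-8 + q^-5 + q^-3
key observation: comparing 3 Jones polynomials yields 2 groups


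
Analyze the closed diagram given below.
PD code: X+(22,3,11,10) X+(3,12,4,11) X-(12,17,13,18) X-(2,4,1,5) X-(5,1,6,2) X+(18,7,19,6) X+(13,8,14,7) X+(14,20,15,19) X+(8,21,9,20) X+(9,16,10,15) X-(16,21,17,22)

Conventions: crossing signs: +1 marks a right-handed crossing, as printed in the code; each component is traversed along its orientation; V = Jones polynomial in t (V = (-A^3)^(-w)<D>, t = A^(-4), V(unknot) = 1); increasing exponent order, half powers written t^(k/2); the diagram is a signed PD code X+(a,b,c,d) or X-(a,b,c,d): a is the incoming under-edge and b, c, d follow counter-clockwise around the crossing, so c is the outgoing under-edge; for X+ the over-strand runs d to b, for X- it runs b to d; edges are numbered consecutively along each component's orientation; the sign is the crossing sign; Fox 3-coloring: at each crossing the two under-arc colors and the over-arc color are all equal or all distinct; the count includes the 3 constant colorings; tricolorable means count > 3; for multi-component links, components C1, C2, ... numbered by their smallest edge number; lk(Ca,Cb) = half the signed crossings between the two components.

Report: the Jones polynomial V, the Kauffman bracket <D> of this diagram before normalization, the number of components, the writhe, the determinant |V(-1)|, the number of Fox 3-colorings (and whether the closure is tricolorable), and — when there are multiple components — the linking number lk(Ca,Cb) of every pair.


Jones polynomial: V(t) = t^-1 - 1 + 3t - 3t^2 + 4t^3 - 3t^4 + 3t^5 - t^6 + t^7
<D> = -A^-19 + A^-15 - 3A^-11 + 3A^-7 - 4A^-3 + 3A - 3A^5 + A^9 - A^13; writhe +3
components 3, writhe +3 (11 crossings)
linking number lk(C1,C2) = -1
lk(C1,C3): 0
lk(C2,C3) = +3
3-colorings: 3 of 3^11, det 20 — not tricolorable
note: summing lk over 3 pairs gives +2


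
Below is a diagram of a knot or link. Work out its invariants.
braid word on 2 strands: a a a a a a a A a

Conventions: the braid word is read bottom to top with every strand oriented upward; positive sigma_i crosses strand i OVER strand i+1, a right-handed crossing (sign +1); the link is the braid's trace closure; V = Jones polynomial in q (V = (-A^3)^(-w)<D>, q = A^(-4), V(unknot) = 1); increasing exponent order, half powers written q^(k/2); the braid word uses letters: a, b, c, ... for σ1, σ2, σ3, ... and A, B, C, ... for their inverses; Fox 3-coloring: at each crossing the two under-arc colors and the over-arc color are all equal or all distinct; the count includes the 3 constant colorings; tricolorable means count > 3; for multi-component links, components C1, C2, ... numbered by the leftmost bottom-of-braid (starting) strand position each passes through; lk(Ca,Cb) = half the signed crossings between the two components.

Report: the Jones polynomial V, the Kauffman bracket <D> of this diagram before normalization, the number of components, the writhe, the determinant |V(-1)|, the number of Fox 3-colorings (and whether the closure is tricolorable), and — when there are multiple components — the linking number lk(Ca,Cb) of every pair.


Jones polynomial: V(q) = q^3 + q^5 - q^6 + q^7 - q^8 + q^9 - q^10
<D> = A^-19 - A^-15 + A^-11 - A^-7 + A^-3 - A - A^9; writhe +7
components 1, writhe +7 (9 crossings)
3-colorings: 3 of 3^9, det 7 — not tricolorable
note: V spans 7 powers of q: at least 7 crossings in any diagram


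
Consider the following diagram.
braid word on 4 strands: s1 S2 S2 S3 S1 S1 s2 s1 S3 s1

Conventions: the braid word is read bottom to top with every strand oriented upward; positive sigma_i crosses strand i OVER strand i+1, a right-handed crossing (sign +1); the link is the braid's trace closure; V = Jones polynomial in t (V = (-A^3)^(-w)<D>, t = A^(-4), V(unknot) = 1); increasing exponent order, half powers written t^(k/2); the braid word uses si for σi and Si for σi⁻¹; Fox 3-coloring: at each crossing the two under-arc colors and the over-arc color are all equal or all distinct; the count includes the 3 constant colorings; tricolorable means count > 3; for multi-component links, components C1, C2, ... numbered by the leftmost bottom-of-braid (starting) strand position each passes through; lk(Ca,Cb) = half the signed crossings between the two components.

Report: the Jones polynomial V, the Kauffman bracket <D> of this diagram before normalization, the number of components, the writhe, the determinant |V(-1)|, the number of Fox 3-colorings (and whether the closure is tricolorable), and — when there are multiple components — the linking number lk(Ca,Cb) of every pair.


Jones polynomial: V(t) = -2t^(-9/2) + 3t^(-7/2) - 5t^(-5/2) + 5t^(-3/2) - 5t^(-1/2) + 4t^(1/2) - 3t^(3/2) + t^(5/2)
<D> = A^-16 - 3A^-12 + 4A^-8 - 5A^-4 + 5 - 5A^4 + 3A^8 - 2A^12; writhe -2
components 2, writhe -2 (10 crossings)
linking number lk(C1,C2) = -2
3-colorings: 3 of 3^10, det 28 — not tricolorable
note: the 1 component pair carries total linking -2


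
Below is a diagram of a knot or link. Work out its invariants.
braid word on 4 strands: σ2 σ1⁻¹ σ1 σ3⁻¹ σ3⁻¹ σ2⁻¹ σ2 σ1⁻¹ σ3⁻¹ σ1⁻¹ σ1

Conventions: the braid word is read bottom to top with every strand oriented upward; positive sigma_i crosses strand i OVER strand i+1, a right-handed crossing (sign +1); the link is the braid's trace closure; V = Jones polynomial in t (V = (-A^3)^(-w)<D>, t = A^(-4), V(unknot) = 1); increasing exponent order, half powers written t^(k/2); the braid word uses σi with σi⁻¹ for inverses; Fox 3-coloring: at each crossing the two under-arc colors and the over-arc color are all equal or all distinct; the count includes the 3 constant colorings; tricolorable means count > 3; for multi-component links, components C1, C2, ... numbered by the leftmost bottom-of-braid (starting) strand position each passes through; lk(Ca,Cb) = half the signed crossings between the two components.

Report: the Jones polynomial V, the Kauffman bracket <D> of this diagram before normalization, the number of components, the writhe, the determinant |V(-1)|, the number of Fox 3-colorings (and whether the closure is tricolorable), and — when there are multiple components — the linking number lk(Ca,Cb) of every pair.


V(t) = -t^-4 + t^-3 + t^-1
bracket: -A^-5 - A^3 + A^7, w = -3
1 component, writhe -3, over 11 crossings
det 3, colorings 9 of 3^11 — tricolorable
observation: V spans 3 powers of t: at least 3 crossings in any diagram


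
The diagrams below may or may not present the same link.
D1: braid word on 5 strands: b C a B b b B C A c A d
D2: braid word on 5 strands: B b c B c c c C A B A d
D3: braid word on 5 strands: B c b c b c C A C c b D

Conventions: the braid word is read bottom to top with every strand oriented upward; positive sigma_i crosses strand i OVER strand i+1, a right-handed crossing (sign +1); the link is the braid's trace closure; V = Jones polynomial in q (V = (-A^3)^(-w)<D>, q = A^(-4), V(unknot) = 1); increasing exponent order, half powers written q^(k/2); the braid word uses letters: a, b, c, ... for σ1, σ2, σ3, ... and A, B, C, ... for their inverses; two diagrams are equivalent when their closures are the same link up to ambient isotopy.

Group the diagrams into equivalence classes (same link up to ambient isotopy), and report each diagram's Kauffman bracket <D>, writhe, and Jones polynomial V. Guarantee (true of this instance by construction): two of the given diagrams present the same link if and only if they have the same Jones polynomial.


classes: {D1} | {D2} | {D3}
V(D1) = 1  [12 crossings, <D> = 1, w = 0]
V(D2) = -q^-3 + 2q^-2 - 2q^-1 + 3 - 2q + 2q^2 - q^3  [12 crossings, <D> = -A^-12 + 2A^-8 - 2A^-4 + 3 - 2A^4 + 2A^8 - A^12, w = 0]
V(D3) = q + q^3 - q^4  (w +2, c 12, <D> = -A^-10 + A^-6 + A^2)
insight: V(q) takes 3 values over 3 diagrams, fixing the grouping


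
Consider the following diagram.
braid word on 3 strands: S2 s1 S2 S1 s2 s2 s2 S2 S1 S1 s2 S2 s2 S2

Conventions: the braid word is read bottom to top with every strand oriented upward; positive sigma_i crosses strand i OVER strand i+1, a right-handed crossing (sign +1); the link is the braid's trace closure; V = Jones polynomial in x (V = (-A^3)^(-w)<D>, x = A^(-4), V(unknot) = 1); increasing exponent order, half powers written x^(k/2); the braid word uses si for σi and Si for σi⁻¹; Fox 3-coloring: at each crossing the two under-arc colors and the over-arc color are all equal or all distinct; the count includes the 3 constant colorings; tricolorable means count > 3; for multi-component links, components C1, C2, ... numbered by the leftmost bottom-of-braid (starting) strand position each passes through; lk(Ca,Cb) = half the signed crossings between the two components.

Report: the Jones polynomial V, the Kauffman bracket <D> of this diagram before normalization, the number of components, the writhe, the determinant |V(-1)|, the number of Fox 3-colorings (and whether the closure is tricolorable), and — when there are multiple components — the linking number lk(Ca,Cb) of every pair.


V = -x^-5 + x^-4 - x^-3 + 2x^-2 - x^-1 + 2 - x
<D> = -A^-10 + 2A^-6 - A^-2 + 2A^2 - A^6 + A^10 - A^14 (w = -2)
1 component over 14 crossings, w = -2
9 Fox colorings among 3^14, |V(-1)| = 9: tricolorable
why: |V(-1)| = 9: so tricolorable, since 3 divides 9
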